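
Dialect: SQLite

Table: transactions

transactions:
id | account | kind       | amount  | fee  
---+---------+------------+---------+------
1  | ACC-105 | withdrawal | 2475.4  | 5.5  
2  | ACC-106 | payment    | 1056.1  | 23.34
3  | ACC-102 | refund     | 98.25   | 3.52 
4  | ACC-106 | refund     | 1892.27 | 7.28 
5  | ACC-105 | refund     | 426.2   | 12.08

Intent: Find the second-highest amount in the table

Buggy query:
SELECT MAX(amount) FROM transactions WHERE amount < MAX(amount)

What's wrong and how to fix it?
Bug: The inner MAX is an aggregate inside WHERE, which is not allowed

Fix: Compute the overall MAX in a subquery, then take MAX of rows below it

Corrected query:
SELECT MAX(amount) FROM transactions WHERE amount < (SELECT MAX(amount) FROM transactions)

Result:
MAX(amount)
-----------
1892.27    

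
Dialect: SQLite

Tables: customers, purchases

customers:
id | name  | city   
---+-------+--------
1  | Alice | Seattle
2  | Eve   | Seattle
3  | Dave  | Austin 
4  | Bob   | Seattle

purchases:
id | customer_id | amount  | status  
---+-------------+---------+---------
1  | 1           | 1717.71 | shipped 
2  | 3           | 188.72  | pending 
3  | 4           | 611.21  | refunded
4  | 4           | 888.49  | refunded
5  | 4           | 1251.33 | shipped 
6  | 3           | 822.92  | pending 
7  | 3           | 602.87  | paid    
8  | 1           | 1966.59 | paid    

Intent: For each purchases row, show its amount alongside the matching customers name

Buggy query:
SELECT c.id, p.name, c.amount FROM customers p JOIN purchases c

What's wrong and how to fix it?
Bug: Missing join condition: each purchases row is matched to all customers rows instead of just its own

Fix: Add ON c.customer_id = p.id to the JOIN

Corrected query:
SELECT c.id, p.name, c.amount FROM customers p JOIN purchases c ON c.customer_id = p.id

Result:
id | name  | amount 
---+-------+--------
1  | Alice | 1717.71
2  | Dave  | 188.72 
3  | Bob   | 611.21 
4  | Bob   | 888.49 
5  | Bob   | 1251.33
6  | Dave  | 822.92 
7  | Dave  | 602.87 
8  | Alice | 1966.59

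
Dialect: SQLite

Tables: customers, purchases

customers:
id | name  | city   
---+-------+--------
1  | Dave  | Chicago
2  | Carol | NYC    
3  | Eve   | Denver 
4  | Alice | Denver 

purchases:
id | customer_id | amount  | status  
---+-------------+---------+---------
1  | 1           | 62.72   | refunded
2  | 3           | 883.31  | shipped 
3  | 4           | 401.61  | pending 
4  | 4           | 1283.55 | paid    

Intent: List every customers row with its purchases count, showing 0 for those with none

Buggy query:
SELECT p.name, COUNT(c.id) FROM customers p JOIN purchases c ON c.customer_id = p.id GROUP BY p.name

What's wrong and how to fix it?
Bug: An inner join excludes parents with zero children

Fix: Use LEFT JOIN so parents without children still appear (COUNT(c.id) gives 0)

Corrected query:
SELECT p.name, COUNT(c.id) FROM customers p LEFT JOIN purchases c ON c.customer_id = p.id GROUP BY p.name

Result:
name  | COUNT(c.id)
------+------------
Alice | 2          
Carol | 0          
Dave  | 1          
Eve   | 1          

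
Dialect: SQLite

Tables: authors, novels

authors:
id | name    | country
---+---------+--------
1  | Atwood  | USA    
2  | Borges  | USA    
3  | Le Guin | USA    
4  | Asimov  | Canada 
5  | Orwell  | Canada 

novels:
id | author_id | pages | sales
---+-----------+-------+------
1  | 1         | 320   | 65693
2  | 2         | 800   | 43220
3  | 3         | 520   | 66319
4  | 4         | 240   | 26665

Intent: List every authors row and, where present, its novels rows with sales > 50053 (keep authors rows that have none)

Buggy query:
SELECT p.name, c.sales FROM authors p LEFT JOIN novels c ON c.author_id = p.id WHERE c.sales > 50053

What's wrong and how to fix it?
Bug: A WHERE condition on the right-hand table after LEFT JOIN drops unmatched parents

Fix: Move the right-table condition into the ON clause so unmatched parents are kept

Corrected query:
SELECT p.name, c.sales FROM authors p LEFT JOIN novels c ON c.author_id = p.id AND c.sales > 50053

Result:
name    | sales
--------+------
Atwood  | 65693
Borges  | NULL 
Le Guin | 66319
Asimov  | NULL 
Orwell  | NULL 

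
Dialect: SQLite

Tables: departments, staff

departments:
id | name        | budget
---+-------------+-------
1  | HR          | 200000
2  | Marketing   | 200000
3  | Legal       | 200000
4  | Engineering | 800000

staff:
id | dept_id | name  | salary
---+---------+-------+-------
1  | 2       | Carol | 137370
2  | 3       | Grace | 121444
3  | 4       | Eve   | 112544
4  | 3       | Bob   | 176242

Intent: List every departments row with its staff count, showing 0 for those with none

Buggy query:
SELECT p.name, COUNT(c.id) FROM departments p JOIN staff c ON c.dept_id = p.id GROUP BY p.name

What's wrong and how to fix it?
Bug: An inner join excludes parents with zero children

Fix: Switch to LEFT JOIN to retain unmatched parent rows

Corrected query:
SELECT p.name, COUNT(c.id) FROM departments p LEFT JOIN staff c ON c.dept_id = p.id GROUP BY p.name

Result:
name        | COUNT(c.id)
------------+------------
Engineering | 1          
HR          | 0          
Legal       | 2          
Marketing   | 1          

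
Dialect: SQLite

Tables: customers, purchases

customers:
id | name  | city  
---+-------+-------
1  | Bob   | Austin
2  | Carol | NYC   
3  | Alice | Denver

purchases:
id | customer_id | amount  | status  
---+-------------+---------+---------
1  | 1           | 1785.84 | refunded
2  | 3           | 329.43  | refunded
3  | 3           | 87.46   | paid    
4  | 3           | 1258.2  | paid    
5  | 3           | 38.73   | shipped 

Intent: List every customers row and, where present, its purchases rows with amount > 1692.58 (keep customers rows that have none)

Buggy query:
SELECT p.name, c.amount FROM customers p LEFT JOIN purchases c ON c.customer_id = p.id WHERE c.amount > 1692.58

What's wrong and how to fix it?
Bug: A WHERE condition on the right-hand table after LEFT JOIN drops unmatched parents

Fix: Put 'c.amount > 1692.58' in the JOIN's ON clause instead of WHERE

Corrected query:
SELECT p.name, c.amount FROM customers p LEFT JOIN purchases c ON c.customer_id = p.id AND c.amount > 1692.58

Result:
name  | amount 
------+--------
Bob   | 1785.84
Carol | NULL   
Alice | NULL   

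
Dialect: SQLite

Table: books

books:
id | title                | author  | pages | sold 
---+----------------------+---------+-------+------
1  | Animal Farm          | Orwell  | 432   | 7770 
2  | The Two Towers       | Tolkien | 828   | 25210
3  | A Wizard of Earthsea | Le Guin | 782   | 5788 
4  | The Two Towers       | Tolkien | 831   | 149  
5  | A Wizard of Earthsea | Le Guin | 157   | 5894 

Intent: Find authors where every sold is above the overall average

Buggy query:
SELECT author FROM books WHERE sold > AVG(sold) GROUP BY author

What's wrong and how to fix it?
Bug: WHERE evaluates per row before aggregation, so AVG() is unavailable

Fix: Use a subquery for AVG and a HAVING MIN(...) filter so the condition holds for every row in the group

Corrected query:
SELECT author FROM books GROUP BY author HAVING MIN(sold) > (SELECT AVG(sold) FROM books)

Result:
(no rows)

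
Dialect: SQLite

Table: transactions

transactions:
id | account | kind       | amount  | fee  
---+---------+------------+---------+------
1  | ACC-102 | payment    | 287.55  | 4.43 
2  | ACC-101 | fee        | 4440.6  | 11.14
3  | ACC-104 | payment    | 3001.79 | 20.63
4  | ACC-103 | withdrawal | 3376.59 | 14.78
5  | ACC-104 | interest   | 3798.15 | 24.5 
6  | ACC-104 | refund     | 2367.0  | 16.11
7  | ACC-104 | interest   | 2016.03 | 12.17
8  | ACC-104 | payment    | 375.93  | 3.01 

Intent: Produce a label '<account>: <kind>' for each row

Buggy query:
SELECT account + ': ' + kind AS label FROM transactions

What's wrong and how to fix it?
Bug: SQLite uses || for string concatenation; + coerces text to numbers (yielding 0)

Fix: Use the || operator for string concatenation

Corrected query:
SELECT account || ': ' || kind AS label FROM transactions

Result:
label              
-------------------
ACC-102: payment   
ACC-101: fee       
ACC-104: payment   
ACC-103: withdrawal
ACC-104: interest  
ACC-104: refund    
ACC-104: interest  
ACC-104: payment   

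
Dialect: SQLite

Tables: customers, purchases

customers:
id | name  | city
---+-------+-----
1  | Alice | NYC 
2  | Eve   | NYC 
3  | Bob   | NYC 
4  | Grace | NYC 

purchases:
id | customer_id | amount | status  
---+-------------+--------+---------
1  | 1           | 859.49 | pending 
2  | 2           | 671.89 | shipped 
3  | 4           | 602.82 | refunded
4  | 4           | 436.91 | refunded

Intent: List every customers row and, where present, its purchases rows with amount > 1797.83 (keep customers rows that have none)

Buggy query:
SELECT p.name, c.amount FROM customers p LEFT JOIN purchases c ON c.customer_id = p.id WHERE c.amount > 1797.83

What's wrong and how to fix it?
Bug: Filtering c.amount in WHERE discards the NULL rows produced by LEFT JOIN, turning it into an inner join

Fix: Put 'c.amount > 1797.83' in the JOIN's ON clause instead of WHERE

Corrected query:
SELECT p.name, c.amount FROM customers p LEFT JOIN purchases c ON c.customer_id = p.id AND c.amount > 1797.83

Result:
name  | amount
------+-------
Alice | NULL  
Eve   | NULL  
Bob   | NULL  
Grace | NULL  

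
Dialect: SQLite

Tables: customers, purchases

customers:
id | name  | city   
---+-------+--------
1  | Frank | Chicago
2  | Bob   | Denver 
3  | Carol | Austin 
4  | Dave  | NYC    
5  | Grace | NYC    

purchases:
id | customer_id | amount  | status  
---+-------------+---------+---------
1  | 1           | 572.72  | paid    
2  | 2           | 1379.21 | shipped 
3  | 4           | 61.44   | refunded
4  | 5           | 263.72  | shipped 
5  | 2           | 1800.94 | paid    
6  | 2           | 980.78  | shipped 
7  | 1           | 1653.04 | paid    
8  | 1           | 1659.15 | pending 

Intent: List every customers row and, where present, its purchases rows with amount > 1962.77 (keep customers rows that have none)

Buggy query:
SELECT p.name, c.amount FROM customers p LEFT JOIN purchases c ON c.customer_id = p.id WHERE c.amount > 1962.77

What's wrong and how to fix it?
Bug: A WHERE condition on the right-hand table after LEFT JOIN drops unmatched parents

Fix: Move the right-table condition into the ON clause so unmatched parents are kept

Corrected query:
SELECT p.name, c.amount FROM customers p LEFT JOIN purchases c ON c.customer_id = p.id AND c.amount > 1962.77

Result:
name  | amount
------+-------
Frank | NULL  
Bob   | NULL  
Carol | NULL  
Dave  | NULL  
Grace | NULL  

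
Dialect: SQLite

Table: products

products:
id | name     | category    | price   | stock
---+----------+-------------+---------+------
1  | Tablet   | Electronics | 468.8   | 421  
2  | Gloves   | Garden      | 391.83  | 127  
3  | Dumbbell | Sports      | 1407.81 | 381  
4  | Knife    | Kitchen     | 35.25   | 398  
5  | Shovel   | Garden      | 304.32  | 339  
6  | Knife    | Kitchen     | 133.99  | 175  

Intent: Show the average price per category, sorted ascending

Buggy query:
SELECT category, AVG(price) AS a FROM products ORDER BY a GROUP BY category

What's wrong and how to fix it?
Bug: GROUP BY must precede ORDER BY

Fix: Move ORDER BY to the end, after GROUP BY

Corrected query:
SELECT category, AVG(price) AS a FROM products GROUP BY category ORDER BY a

Result:
category    | a      
------------+--------
Kitchen     | 84.62  
Garden      | 348.075
Electronics | 468.8  
Sports      | 1407.81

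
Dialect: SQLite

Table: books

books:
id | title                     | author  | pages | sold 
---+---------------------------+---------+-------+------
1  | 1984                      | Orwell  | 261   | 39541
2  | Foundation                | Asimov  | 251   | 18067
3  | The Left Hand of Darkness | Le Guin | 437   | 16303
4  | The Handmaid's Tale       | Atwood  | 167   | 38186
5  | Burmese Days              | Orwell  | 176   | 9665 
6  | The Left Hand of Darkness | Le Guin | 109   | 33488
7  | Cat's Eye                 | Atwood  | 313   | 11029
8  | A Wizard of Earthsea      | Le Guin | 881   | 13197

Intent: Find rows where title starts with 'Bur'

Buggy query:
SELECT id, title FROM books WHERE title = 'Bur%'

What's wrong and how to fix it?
Bug: '=' compares the literal string including the % character; pattern matching needs LIKE

Fix: Replace '=' with LIKE so 'Bur%' is treated as a pattern

Corrected query:
SELECT id, title FROM books WHERE title LIKE 'Bur%'

Result:
id | title       
---+-------------
5  | Burmese Days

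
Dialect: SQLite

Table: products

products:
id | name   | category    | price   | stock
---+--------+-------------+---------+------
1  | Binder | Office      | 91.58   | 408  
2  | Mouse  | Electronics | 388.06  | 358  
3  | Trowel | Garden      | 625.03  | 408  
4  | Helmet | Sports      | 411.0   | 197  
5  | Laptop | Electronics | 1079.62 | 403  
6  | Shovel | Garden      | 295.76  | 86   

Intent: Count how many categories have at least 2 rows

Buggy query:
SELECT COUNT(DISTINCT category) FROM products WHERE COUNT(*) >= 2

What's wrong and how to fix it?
Bug: COUNT(*) cannot appear in WHERE; the per-group count doesn't exist yet

Fix: Group first with HAVING COUNT(*) >= 2, then COUNT the resulting groups

Corrected query:
SELECT COUNT(*) FROM (SELECT category FROM products GROUP BY category HAVING COUNT(*) >= 2)

Result:
COUNT(*)
--------
2       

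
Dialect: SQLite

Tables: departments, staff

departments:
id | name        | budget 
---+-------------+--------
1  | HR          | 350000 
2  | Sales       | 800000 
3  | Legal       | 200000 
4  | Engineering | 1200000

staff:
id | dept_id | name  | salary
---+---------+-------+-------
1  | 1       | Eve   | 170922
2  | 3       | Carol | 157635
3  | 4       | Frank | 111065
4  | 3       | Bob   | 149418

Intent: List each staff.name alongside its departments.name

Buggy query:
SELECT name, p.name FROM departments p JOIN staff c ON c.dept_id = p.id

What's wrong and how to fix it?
Bug: Both tables have a 'name' column; the unqualified reference is ambiguous

Fix: Qualify the column with its table alias (c.name)

Corrected query:
SELECT c.name, p.name FROM departments p JOIN staff c ON c.dept_id = p.id

Result:
name  | name       
------+------------
Eve   | HR         
Carol | Legal      
Frank | Engineering
Bob   | Legal      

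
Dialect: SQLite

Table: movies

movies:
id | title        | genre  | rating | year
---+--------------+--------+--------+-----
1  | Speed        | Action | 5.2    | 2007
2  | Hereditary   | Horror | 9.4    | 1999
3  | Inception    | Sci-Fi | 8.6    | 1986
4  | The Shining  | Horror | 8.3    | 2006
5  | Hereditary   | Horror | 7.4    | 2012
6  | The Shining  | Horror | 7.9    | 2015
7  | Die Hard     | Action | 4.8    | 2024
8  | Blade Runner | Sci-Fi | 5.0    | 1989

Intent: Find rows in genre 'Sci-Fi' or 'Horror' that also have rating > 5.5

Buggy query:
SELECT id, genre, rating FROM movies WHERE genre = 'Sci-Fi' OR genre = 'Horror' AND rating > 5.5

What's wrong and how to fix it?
Bug: Without parentheses, AND is evaluated before OR, so the rating filter only applies to the 'Horror' branch

Fix: Add parentheses around the OR so the AND applies to both alternatives

Corrected query:
SELECT id, genre, rating FROM movies WHERE (genre = 'Sci-Fi' OR genre = 'Horror') AND rating > 5.5

Result:
id | genre  | rating
---+--------+-------
2  | Horror | 9.4   
3  | Sci-Fi | 8.6   
4  | Horror | 8.3   
5  | Horror | 7.4   
6  | Horror | 7.9   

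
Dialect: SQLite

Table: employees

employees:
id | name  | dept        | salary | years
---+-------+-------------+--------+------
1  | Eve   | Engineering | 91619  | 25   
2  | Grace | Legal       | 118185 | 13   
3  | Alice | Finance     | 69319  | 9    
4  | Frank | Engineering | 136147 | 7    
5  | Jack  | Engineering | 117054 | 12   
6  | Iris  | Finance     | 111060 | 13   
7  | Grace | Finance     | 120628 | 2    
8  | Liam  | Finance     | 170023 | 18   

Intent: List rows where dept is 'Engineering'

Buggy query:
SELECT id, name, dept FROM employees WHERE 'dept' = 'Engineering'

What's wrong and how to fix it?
Bug: Single quotes denote string literals in SQL; the column name is being compared as a constant string

Fix: Remove the quotes around the column name (or use double quotes for an identifier)

Corrected query:
SELECT id, name, dept FROM employees WHERE dept = 'Engineering'

Result:
id | name  | dept       
---+-------+------------
1  | Eve   | Engineering
4  | Frank | Engineering
5  | Jack  | Engineering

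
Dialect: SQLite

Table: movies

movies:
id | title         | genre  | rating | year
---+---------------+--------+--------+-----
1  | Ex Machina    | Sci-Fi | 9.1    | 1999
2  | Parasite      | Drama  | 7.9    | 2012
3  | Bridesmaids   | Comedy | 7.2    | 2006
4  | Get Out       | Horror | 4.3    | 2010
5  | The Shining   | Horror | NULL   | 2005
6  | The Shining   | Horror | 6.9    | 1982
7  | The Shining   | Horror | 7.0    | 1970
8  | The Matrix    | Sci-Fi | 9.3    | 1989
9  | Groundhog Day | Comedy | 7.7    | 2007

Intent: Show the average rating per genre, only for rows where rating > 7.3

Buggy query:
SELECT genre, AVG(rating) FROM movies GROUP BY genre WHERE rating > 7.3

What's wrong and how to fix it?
Bug: WHERE cannot follow GROUP BY

Fix: Place WHERE between FROM and GROUP BY

Corrected query:
SELECT genre, AVG(rating) FROM movies WHERE rating > 7.3 GROUP BY genre

Result:
genre  | AVG(rating)
-------+------------
Comedy | 7.7        
Drama  | 7.9        
Sci-Fi | 9.2        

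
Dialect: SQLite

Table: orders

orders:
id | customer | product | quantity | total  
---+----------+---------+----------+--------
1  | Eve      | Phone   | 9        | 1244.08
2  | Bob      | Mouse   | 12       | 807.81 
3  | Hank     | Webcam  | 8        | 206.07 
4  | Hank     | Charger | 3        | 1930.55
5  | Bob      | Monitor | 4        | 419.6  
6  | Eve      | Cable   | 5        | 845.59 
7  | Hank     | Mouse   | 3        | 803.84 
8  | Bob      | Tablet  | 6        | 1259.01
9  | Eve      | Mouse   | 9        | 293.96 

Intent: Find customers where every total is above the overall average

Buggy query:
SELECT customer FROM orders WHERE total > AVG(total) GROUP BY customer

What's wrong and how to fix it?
Bug: WHERE evaluates per row before aggregation, so AVG() is unavailable

Fix: Compute the overall average in a scalar subquery and compare each group's MIN against it in HAVING

Corrected query:
SELECT customer FROM orders GROUP BY customer HAVING MIN(total) > (SELECT AVG(total) FROM orders)

Result:
(no rows)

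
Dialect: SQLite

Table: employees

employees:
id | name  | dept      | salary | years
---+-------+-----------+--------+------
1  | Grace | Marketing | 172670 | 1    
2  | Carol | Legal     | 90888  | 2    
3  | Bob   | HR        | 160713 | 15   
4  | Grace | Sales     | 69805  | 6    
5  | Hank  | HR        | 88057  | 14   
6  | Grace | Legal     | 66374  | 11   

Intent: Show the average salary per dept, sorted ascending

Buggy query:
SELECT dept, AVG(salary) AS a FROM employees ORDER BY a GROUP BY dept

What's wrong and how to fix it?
Bug: ORDER BY appears before GROUP BY; SQL clause order requires GROUP BY first

Fix: Reorder: SELECT … FROM … GROUP BY … ORDER BY …

Corrected query:
SELECT dept, AVG(salary) AS a FROM employees GROUP BY dept ORDER BY a

Result:
dept      | a     
----------+-------
Sales     | 69805 
Legal     | 78631 
HR        | 124385
Marketing | 172670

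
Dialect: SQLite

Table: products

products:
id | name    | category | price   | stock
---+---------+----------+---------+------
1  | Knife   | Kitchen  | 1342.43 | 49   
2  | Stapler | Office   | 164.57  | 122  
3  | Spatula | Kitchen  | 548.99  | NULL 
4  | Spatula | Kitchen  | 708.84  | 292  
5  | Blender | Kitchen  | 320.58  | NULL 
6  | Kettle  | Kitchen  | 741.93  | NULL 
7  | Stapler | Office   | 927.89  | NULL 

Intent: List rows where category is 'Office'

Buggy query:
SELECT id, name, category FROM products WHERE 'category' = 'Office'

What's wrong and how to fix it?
Bug: Single quotes denote string literals in SQL; the column name is being compared as a constant string

Fix: Reference the column as category without single quotes

Corrected query:
SELECT id, name, category FROM products WHERE category = 'Office'

Result:
id | name    | category
---+---------+---------
2  | Stapler | Office  
7  | Stapler | Office  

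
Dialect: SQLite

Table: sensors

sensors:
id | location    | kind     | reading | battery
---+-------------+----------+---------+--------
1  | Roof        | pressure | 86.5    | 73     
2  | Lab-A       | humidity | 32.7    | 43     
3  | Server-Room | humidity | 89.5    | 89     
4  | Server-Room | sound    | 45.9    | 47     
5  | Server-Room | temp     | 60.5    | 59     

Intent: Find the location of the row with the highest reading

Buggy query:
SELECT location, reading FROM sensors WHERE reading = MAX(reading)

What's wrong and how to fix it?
Bug: MAX(reading) is an aggregate and cannot be used directly in WHERE

Fix: Use a subquery: WHERE reading = (SELECT MAX(reading) FROM sensors)

Corrected query:
SELECT location, reading FROM sensors WHERE reading = (SELECT MAX(reading) FROM sensors)

Result:
location    | reading
------------+--------
Server-Room | 89.5   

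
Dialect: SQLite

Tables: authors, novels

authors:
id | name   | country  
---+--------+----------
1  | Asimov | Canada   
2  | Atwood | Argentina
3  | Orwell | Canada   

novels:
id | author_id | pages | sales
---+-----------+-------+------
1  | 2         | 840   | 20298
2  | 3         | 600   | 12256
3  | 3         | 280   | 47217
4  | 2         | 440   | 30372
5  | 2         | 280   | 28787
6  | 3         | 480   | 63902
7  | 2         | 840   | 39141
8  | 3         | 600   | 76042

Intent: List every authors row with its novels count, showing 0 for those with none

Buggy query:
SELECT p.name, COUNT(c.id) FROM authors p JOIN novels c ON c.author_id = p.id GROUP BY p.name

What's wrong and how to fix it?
Bug: INNER JOIN drops authors rows that have no matching novels rows

Fix: Switch to LEFT JOIN to retain unmatched parent rows

Corrected query:
SELECT p.name, COUNT(c.id) FROM authors p LEFT JOIN novels c ON c.author_id = p.id GROUP BY p.name

Result:
name   | COUNT(c.id)
-------+------------
Asimov | 0          
Atwood | 4          
Orwell | 4          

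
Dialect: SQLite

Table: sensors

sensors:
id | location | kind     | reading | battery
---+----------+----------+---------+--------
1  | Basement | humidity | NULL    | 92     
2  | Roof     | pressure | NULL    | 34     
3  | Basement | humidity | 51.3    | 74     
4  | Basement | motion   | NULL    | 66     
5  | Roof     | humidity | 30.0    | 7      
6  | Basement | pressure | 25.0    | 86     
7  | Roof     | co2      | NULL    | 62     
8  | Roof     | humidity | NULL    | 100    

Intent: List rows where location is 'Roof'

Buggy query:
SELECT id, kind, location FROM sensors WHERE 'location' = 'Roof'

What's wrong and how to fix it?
Bug: 'location' in single quotes is a string literal, not the column; the comparison is literal-vs-literal and never true

Fix: Remove the quotes around the column name (or use double quotes for an identifier)

Corrected query:
SELECT id, kind, location FROM sensors WHERE location = 'Roof'

Result:
id | kind     | location
---+----------+---------
2  | pressure | Roof    
5  | humidity | Roof    
7  | co2      | Roof    
8  | humidity | Roof    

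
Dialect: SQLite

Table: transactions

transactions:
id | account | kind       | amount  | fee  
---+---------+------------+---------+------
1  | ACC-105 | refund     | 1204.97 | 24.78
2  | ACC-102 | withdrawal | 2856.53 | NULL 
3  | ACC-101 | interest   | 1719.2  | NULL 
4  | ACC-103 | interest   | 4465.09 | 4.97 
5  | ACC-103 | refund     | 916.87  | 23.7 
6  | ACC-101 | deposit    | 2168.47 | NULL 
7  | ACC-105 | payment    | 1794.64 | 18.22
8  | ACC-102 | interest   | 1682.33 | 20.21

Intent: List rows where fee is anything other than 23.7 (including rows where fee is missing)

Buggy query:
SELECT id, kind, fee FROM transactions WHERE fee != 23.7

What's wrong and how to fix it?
Bug: Inequality against NULL is unknown, not true; rows with NULL are dropped

Fix: Handle NULL separately with IS NULL alongside the inequality

Corrected query:
SELECT id, kind, fee FROM transactions WHERE fee != 23.7 OR fee IS NULL

Result:
id | kind       | fee  
---+------------+------
1  | refund     | 24.78
2  | withdrawal | NULL 
3  | interest   | NULL 
4  | interest   | 4.97 
6  | deposit    | NULL 
7  | payment    | 18.22
8  | interest   | 20.21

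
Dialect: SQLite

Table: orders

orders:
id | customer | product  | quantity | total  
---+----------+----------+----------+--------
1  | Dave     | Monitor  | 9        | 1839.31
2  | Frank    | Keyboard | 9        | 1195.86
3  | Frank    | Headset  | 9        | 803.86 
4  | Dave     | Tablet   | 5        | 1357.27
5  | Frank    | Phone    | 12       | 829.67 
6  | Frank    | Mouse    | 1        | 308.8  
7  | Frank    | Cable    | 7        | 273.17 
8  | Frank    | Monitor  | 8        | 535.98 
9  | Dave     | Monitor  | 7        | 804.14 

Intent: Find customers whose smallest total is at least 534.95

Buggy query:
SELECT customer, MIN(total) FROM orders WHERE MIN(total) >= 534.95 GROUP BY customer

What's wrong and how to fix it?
Bug: MIN() in WHERE is a misuse of aggregate

Fix: Replace WHERE with HAVING after the GROUP BY

Corrected query:
SELECT customer, MIN(total) FROM orders GROUP BY customer HAVING MIN(total) >= 534.95

Result:
customer | MIN(total)
---------+-----------
Dave     | 804.14    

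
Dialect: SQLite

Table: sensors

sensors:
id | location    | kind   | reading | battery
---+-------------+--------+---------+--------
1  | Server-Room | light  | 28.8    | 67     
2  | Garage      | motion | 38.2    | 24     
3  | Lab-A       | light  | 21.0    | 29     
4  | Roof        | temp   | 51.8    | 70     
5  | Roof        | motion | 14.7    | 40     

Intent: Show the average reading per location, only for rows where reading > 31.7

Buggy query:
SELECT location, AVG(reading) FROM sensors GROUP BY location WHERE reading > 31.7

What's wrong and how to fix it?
Bug: Row-level WHERE must come before GROUP BY in the clause order

Fix: Place WHERE between FROM and GROUP BY

Corrected query:
SELECT location, AVG(reading) FROM sensors WHERE reading > 31.7 GROUP BY location

Result:
location | AVG(reading)
---------+-------------
Garage   | 38.2        
Roof     | 51.8        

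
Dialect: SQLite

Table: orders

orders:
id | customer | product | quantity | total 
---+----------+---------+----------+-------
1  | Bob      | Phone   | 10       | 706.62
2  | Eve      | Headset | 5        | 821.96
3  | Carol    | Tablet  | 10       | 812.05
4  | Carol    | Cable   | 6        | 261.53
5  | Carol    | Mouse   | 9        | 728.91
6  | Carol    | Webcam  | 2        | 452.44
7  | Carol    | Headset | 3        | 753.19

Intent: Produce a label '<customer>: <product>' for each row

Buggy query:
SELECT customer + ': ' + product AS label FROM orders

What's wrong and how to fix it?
Bug: SQLite uses || for string concatenation; + coerces text to numbers (yielding 0)

Fix: Replace + with || to concatenate text

Corrected query:
SELECT customer || ': ' || product AS label FROM orders

Result:
label         
--------------
Bob: Phone    
Eve: Headset  
Carol: Tablet 
Carol: Cable  
Carol: Mouse  
Carol: Webcam 
Carol: Headset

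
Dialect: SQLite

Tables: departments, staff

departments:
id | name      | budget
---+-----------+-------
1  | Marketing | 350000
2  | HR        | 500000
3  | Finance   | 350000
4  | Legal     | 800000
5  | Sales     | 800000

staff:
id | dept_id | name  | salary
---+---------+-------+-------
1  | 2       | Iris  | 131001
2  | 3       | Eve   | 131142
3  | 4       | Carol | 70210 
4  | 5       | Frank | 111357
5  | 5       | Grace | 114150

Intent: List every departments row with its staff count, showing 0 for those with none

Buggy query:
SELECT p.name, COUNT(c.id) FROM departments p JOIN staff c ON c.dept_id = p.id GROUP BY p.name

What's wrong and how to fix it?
Bug: INNER JOIN drops departments rows that have no matching staff rows

Fix: Use LEFT JOIN so parents without children still appear (COUNT(c.id) gives 0)

Corrected query:
SELECT p.name, COUNT(c.id) FROM departments p LEFT JOIN staff c ON c.dept_id = p.id GROUP BY p.name

Result:
name      | COUNT(c.id)
----------+------------
Finance   | 1          
HR        | 1          
Legal     | 1          
Marketing | 0          
Sales     | 2          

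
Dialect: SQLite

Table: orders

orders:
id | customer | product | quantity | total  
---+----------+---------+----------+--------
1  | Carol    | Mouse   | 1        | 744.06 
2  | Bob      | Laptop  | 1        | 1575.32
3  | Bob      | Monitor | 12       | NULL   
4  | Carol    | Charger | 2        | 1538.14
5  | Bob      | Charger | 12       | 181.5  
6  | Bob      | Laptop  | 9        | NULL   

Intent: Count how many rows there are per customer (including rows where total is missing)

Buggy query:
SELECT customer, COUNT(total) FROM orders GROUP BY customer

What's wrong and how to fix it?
Bug: COUNT(total) skips NULLs, so groups with missing total are undercounted

Fix: Use COUNT(*) to count all rows regardless of NULL

Corrected query:
SELECT customer, COUNT(*) FROM orders GROUP BY customer

Result:
customer | COUNT(*)
---------+---------
Bob      | 4       
Carol    | 2       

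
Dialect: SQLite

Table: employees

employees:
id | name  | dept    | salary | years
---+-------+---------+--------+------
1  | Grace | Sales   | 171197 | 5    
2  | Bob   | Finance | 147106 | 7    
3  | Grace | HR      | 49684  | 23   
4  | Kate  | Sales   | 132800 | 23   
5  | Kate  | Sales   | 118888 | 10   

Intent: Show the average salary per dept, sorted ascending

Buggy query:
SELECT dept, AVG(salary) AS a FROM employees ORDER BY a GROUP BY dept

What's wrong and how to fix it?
Bug: GROUP BY must precede ORDER BY

Fix: Move ORDER BY to the end, after GROUP BY

Corrected query:
SELECT dept, AVG(salary) AS a FROM employees GROUP BY dept ORDER BY a

Result:
dept    | a            
--------+--------------
HR      | 49684        
Sales   | 140961.666667
Finance | 147106       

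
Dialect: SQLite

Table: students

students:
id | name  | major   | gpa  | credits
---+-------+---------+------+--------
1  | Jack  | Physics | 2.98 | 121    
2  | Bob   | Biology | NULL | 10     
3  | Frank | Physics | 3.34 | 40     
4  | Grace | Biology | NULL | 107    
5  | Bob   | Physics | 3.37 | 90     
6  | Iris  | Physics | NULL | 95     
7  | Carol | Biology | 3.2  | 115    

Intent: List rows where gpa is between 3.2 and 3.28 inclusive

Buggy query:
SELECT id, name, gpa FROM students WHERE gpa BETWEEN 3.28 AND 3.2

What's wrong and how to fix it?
Bug: BETWEEN expects the lower bound first; with 3.28 AND 3.2 the range is empty

Fix: Swap the bounds so the smaller value comes first

Corrected query:
SELECT id, name, gpa FROM students WHERE gpa BETWEEN 3.2 AND 3.28

Result:
id | name  | gpa
---+-------+----
7  | Carol | 3.2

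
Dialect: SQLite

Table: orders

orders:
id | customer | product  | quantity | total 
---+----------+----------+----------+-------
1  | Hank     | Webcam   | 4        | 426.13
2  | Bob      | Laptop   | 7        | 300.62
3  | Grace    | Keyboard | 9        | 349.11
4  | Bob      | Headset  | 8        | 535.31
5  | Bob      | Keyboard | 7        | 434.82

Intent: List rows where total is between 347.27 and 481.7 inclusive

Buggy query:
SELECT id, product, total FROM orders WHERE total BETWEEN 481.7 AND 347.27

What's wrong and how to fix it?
Bug: The bounds are reversed; BETWEEN a AND b requires a <= b to match anything

Fix: Write BETWEEN 347.27 AND 481.7

Corrected query:
SELECT id, product, total FROM orders WHERE total BETWEEN 347.27 AND 481.7

Result:
id | product  | total 
---+----------+-------
1  | Webcam   | 426.13
3  | Keyboard | 349.11
5  | Keyboard | 434.82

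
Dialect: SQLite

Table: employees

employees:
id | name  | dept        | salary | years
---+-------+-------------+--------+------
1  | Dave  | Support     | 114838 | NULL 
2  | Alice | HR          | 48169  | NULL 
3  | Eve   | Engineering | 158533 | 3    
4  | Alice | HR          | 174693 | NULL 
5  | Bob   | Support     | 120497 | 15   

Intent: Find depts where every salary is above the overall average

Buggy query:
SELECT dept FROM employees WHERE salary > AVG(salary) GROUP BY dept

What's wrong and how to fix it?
Bug: AVG() is an aggregate; it can't sit directly in WHERE

Fix: Compute the overall average in a scalar subquery and compare each group's MIN against it in HAVING

Corrected query:
SELECT dept FROM employees GROUP BY dept HAVING MIN(salary) > (SELECT AVG(salary) FROM employees)

Result:
dept       
-----------
Engineering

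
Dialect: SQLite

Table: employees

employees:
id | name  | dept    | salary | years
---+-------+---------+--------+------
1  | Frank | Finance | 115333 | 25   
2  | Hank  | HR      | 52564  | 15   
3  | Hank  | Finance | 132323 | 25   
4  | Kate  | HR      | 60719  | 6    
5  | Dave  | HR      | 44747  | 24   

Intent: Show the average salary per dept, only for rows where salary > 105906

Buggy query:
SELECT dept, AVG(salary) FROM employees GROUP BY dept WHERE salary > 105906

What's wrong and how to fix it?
Bug: WHERE cannot follow GROUP BY

Fix: Move the WHERE clause before GROUP BY

Corrected query:
SELECT dept, AVG(salary) FROM employees WHERE salary > 105906 GROUP BY dept

Result:
dept    | AVG(salary)
--------+------------
Finance | 123828     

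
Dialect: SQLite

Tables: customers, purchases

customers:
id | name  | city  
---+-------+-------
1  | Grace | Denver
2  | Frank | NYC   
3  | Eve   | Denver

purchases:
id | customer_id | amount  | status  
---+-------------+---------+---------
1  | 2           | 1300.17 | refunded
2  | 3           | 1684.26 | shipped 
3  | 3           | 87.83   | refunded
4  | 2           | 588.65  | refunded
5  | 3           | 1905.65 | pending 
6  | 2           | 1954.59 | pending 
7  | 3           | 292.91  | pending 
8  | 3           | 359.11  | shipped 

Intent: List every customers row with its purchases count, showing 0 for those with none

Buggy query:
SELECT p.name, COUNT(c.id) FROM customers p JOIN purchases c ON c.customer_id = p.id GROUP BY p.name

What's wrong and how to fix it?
Bug: INNER JOIN drops customers rows that have no matching purchases rows

Fix: Switch to LEFT JOIN to retain unmatched parent rows

Corrected query:
SELECT p.name, COUNT(c.id) FROM customers p LEFT JOIN purchases c ON c.customer_id = p.id GROUP BY p.name

Result:
name  | COUNT(c.id)
------+------------
Eve   | 5          
Frank | 3          
Grace | 0          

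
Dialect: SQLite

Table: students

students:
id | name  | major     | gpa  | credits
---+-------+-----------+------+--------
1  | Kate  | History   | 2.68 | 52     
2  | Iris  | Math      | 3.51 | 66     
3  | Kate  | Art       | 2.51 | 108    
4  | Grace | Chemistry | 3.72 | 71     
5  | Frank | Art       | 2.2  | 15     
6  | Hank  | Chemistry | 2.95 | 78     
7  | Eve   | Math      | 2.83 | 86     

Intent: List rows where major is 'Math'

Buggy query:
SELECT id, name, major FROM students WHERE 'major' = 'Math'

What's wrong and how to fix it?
Bug: Single quotes denote string literals in SQL; the column name is being compared as a constant string

Fix: Remove the quotes around the column name (or use double quotes for an identifier)

Corrected query:
SELECT id, name, major FROM students WHERE major = 'Math'

Result:
id | name | major
---+------+------
2  | Iris | Math 
7  | Eve  | Math 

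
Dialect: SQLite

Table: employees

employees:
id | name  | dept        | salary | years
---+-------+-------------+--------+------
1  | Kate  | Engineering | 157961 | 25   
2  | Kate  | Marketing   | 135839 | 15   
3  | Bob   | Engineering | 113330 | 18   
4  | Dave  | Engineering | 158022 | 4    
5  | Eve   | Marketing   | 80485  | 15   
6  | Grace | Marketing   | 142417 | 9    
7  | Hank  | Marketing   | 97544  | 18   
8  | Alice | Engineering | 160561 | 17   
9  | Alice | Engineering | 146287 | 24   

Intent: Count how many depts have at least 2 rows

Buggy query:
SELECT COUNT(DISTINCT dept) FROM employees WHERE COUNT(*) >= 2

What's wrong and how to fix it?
Bug: COUNT(*) cannot appear in WHERE; the per-group count doesn't exist yet

Fix: Use a subquery that GROUPs and filters with HAVING, then count its rows

Corrected query:
SELECT COUNT(*) FROM (SELECT dept FROM employees GROUP BY dept HAVING COUNT(*) >= 2)

Result:
COUNT(*)
--------
2       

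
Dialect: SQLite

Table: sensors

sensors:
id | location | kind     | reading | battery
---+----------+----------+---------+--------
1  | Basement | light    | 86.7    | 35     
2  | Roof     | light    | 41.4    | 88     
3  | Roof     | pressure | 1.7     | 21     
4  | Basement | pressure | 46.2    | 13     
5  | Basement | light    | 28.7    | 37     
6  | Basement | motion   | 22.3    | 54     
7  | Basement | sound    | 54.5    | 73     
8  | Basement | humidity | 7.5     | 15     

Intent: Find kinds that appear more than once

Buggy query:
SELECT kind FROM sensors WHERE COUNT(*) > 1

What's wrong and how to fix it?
Bug: WHERE can't reference COUNT(*); aggregates are computed after WHERE

Fix: GROUP BY kind, then filter groups with HAVING COUNT(*) > 1

Corrected query:
SELECT kind FROM sensors GROUP BY kind HAVING COUNT(*) > 1

Result:
kind    
--------
light   
pressure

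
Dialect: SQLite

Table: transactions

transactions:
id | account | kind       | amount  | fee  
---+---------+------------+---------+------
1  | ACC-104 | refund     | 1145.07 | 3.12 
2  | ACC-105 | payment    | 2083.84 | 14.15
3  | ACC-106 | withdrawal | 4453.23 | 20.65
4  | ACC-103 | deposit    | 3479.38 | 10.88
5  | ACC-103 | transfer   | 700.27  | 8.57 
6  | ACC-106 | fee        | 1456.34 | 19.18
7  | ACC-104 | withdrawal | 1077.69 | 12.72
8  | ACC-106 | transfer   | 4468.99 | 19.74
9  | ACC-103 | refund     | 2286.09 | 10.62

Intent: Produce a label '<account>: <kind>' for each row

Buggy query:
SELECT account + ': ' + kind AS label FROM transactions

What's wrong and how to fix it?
Bug: '+' is numeric addition; on text columns SQLite converts them to 0 instead of concatenating

Fix: Use the || operator for string concatenation

Corrected query:
SELECT account || ': ' || kind AS label FROM transactions

Result:
label              
-------------------
ACC-104: refund    
ACC-105: payment   
ACC-106: withdrawal
ACC-103: deposit   
ACC-103: transfer  
ACC-106: fee       
ACC-104: withdrawal
ACC-106: transfer  
ACC-103: refund    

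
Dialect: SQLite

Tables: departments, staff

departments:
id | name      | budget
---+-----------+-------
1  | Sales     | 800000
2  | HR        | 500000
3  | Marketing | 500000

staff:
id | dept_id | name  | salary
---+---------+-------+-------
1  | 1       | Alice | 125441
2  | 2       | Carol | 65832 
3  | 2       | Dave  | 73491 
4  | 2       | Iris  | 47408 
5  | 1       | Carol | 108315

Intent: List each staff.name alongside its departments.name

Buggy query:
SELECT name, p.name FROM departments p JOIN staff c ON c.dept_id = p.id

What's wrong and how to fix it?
Bug: 'name' exists in both joined tables, so the database can't tell which one is meant

Fix: Prefix ambiguous columns with the table alias

Corrected query:
SELECT c.name, p.name FROM departments p JOIN staff c ON c.dept_id = p.id

Result:
name  | name 
------+------
Alice | Sales
Carol | HR   
Dave  | HR   
Iris  | HR   
Carol | Sales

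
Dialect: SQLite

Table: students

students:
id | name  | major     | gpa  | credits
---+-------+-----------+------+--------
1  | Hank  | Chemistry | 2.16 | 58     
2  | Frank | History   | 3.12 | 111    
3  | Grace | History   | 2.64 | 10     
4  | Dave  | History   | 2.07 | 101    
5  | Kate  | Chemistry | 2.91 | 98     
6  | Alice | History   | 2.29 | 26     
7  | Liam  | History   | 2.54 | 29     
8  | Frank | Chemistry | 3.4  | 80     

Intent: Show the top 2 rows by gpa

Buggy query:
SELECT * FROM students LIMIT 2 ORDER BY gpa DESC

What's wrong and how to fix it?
Bug: ORDER BY cannot follow LIMIT; LIMIT is the final clause

Fix: Swap the clauses: ORDER BY first, then LIMIT

Corrected query:
SELECT * FROM students ORDER BY gpa DESC LIMIT 2

Result:
id | name  | major     | gpa  | credits
---+-------+-----------+------+--------
8  | Frank | Chemistry | 3.4  | 80     
2  | Frank | History   | 3.12 | 111    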